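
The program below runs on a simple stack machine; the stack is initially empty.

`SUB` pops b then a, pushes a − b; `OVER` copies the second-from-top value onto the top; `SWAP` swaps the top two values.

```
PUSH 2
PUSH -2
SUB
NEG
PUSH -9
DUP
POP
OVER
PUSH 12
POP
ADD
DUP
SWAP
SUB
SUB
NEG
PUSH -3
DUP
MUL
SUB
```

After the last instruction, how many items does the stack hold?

PUSH 2  -> [2]
PUSH -2 -> [2, -2]
SUB     -> [4]
NEG     -> [-4]
PUSH -9 -> [-4, -9]
DUP     -> [-4, -9, -9]
POP     -> [-4, -9]
OVER    -> [-4, -9, -4]
PUSH 12 -> [-4, -9, -4, 12]
POP     -> [-4, -9, -4]
ADD     -> [-4, -13]
DUP     -> [-4, -13, -13]
SWAP    -> [-4, -13, -13]
SUB     -> [-4, 0]
SUB     -> [-4]
NEG     -> [4]
PUSH -3 -> [4, -3]
DUP     -> [4, -3, -3]
MUL     -> [4, 9]
SUB     -> [-5]

1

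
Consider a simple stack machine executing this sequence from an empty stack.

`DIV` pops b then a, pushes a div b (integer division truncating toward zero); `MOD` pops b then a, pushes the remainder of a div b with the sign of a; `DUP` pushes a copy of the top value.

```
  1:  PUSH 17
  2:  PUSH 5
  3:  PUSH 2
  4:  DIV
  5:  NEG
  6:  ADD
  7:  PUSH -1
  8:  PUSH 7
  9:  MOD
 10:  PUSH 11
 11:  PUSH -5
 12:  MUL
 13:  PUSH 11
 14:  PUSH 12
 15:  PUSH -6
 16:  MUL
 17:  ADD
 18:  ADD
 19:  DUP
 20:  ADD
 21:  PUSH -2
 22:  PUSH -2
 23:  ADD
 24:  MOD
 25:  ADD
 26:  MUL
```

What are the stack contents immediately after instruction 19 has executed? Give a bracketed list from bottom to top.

PUSH 17 : 17
PUSH 5  : 17 5
PUSH 2  : 17 5 2
DIV     : 17 2
NEG     : 17 -2
ADD     : 15
PUSH -1 : 15 -1
PUSH 7  : 15 -1 7
MOD     : 15 -1
PUSH 11 : 15 -1 11
PUSH -5 : 15 -1 11 -5
MUL     : 15 -1 -55
PUSH 11 : 15 -1 -55 11
PUSH 12 : 15 -1 -55 11 12
PUSH -6 : 15 -1 -55 11 12 -6
MUL     : 15 -1 -55 11 -72
ADD     : 15 -1 -55 -61
ADD     : 15 -1 -116
DUP     : 15 -1 -116 -116

[15, -1, -116, -116]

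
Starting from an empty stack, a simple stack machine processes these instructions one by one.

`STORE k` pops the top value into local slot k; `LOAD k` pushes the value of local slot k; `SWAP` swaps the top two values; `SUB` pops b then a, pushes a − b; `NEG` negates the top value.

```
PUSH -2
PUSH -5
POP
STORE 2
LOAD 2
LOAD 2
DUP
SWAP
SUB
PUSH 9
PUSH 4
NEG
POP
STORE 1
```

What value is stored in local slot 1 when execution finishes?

9

PUSH -2 -> [-2]
PUSH -5 -> [-2, -5]
POP     -> [-2]
STORE 2 -> []
LOAD 2  -> [-2]
LOAD 2  -> [-2, -2]
DUP     -> [-2, -2, -2]
SWAP    -> [-2, -2, -2]
SUB     -> [-2, 0]
PUSH 9  -> [-2, 0, 9]
PUSH 4  -> [-2, 0, 9, 4]
NEG     -> [-2, 0, 9, -4]
POP     -> [-2, 0, 9]
STORE 1 -> [-2, 0]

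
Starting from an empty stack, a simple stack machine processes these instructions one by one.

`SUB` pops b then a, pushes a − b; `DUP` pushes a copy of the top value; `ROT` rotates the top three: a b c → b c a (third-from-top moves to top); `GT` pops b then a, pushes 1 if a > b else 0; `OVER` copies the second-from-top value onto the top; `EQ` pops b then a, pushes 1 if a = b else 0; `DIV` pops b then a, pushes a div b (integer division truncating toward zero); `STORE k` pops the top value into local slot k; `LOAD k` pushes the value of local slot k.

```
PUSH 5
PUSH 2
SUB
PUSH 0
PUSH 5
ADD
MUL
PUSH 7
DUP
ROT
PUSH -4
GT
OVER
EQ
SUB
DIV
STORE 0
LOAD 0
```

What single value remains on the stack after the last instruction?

PUSH 5  : [5]
PUSH 2  : [5, 2]
SUB     : [3]
PUSH 0  : [3, 0]
PUSH 5  : [3, 0, 5]
ADD     : [3, 5]
MUL     : [15]
PUSH 7  : [15, 7]
DUP     : [15, 7, 7]
ROT     : [7, 7, 15]
PUSH -4 : [7, 7, 15, -4]
GT      : [7, 7, 1]
OVER    : [7, 7, 1, 7]
EQ      : [7, 7, 0]
SUB     : [7, 7]
DIV     : [1]
STORE 0 : []
LOAD 0  : [1]

1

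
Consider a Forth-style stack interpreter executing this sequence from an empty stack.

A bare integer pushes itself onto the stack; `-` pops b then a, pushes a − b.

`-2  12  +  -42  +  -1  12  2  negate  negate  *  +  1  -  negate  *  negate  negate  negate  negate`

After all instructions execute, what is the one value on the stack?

-2     -> [-2]
12     -> [-2, 12]
+      -> [10]
-42    -> [10, -42]
+      -> [-32]
-1     -> [-32, -1]
12     -> [-32, -1, 12]
2      -> [-32, -1, 12, 2]
negate -> [-32, -1, 12, -2]
negate -> [-32, -1, 12, 2]
*      -> [-32, -1, 24]
+      -> [-32, 23]
1      -> [-32, 23, 1]
-      -> [-32, 22]
negate -> [-32, -22]
*      -> [704]
negate -> [-704]
negate -> [704]
negate -> [-704]
negate -> [704]

704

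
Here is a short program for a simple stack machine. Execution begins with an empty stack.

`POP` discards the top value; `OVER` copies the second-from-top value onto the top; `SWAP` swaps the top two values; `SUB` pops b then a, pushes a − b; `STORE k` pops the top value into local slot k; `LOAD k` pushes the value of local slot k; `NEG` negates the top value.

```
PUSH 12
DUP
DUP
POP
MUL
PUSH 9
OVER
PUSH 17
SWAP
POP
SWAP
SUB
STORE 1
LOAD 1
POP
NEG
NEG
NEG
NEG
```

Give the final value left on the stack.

PUSH 12  [12]
DUP      [12, 12]
DUP      [12, 12, 12]
POP      [12, 12]
MUL      [144]
PUSH 9   [144, 9]
OVER     [144, 9, 144]
PUSH 17  [144, 9, 144, 17]
SWAP     [144, 9, 17, 144]
POP      [144, 9, 17]
SWAP     [144, 17, 9]
SUB      [144, 8]
STORE 1  [144]
LOAD 1   [144, 8]
POP      [144]
NEG      [-144]
NEG      [144]
NEG      [-144]
NEG      [144]

144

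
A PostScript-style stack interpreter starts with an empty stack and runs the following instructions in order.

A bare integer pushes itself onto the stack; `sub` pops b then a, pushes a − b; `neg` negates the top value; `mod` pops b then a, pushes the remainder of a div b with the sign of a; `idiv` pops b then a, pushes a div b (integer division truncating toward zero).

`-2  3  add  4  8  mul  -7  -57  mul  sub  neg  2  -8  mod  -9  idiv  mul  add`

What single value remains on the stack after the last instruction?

-2   -> -2
3    -> -2 3
add  -> 1
4    -> 1 4
8    -> 1 4 8
mul  -> 1 32
-7   -> 1 32 -7
-57  -> 1 32 -7 -57
mul  -> 1 32 399
sub  -> 1 -367
neg  -> 1 367
2    -> 1 367 2
-8   -> 1 367 2 -8
mod  -> 1 367 2
-9   -> 1 367 2 -9
idiv -> 1 367 0
mul  -> 1 0
add  -> 1

1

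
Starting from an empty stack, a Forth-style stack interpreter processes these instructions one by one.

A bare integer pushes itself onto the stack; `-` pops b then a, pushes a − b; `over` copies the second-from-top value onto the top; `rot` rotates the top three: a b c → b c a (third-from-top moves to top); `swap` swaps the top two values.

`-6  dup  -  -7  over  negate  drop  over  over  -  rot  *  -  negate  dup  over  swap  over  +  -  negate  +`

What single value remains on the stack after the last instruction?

-6     -> -6
dup    -> -6 -6
-      -> 0
-7     -> 0 -7
over   -> 0 -7 0
negate -> 0 -7 0
drop   -> 0 -7
over   -> 0 -7 0
over   -> 0 -7 0 -7
-      -> 0 -7 7
rot    -> -7 7 0
*      -> -7 0
-      -> -7
negate -> 7
dup    -> 7 7
over   -> 7 7 7
swap   -> 7 7 7
over   -> 7 7 7 7
+      -> 7 7 14
-      -> 7 -7
negate -> 7 7
+      -> 14

14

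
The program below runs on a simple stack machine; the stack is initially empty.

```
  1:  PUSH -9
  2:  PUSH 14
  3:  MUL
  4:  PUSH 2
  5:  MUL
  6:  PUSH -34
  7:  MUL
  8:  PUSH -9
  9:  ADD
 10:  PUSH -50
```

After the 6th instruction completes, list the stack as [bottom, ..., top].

[-252, -34]

PUSH -9  : [-9]
PUSH 14  : [-9, 14]
MUL      : [-126]
PUSH 2   : [-126, 2]
MUL      : [-252]
PUSH -34 : [-252, -34]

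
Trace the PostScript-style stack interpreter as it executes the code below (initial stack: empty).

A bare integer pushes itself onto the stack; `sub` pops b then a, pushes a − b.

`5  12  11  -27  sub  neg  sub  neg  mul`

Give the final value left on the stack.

5   : [5]
12  : [5, 12]
11  : [5, 12, 11]
-27 : [5, 12, 11, -27]
sub : [5, 12, 38]
neg : [5, 12, -38]
sub : [5, 50]
neg : [5, -50]
mul : [-250]

-250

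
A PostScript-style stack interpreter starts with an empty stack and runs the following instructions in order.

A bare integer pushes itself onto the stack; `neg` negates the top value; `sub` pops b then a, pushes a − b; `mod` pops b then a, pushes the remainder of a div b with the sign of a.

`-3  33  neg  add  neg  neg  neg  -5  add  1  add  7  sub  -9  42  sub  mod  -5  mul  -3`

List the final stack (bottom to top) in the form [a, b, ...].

[-125, -3]

-3  : [-3]
33  : [-3, 33]
neg : [-3, -33]
add : [-36]
neg : [36]
neg : [-36]
neg : [36]
-5  : [36, -5]
add : [31]
1   : [31, 1]
add : [32]
7   : [32, 7]
sub : [25]
-9  : [25, -9]
42  : [25, -9, 42]
sub : [25, -51]
mod : [25]
-5  : [25, -5]
mul : [-125]
-3  : [-125, -3]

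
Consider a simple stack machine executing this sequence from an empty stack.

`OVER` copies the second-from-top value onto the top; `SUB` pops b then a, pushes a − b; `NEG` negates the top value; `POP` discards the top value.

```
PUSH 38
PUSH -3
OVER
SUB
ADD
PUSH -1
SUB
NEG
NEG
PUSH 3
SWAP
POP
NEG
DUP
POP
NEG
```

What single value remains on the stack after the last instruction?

3

PUSH 38 -> [38]
PUSH -3 -> [38, -3]
OVER    -> [38, -3, 38]
SUB     -> [38, -41]
ADD     -> [-3]
PUSH -1 -> [-3, -1]
SUB     -> [-2]
NEG     -> [2]
NEG     -> [-2]
PUSH 3  -> [-2, 3]
SWAP    -> [3, -2]
POP     -> [3]
NEG     -> [-3]
DUP     -> [-3, -3]
POP     -> [-3]
NEG     -> [3]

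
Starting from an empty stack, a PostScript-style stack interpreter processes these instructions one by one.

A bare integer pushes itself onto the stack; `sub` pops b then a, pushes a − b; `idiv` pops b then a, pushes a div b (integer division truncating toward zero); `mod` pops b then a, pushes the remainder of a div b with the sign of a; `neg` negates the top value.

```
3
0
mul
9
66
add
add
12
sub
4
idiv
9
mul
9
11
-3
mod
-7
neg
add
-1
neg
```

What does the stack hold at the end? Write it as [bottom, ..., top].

3    -> 3
0    -> 3 0
mul  -> 0
9    -> 0 9
66   -> 0 9 66
add  -> 0 75
add  -> 75
12   -> 75 12
sub  -> 63
4    -> 63 4
idiv -> 15
9    -> 15 9
mul  -> 135
9    -> 135 9
11   -> 135 9 11
-3   -> 135 9 11 -3
mod  -> 135 9 2
-7   -> 135 9 2 -7
neg  -> 135 9 2 7
add  -> 135 9 9
-1   -> 135 9 9 -1
neg  -> 135 9 9 1

[135, 9, 9, 1]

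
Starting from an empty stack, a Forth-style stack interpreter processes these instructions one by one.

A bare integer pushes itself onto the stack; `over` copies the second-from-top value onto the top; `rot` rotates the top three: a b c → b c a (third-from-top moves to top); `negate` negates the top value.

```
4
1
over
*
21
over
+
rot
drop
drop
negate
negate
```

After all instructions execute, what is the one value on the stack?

4      : [4]
1      : [4, 1]
over   : [4, 1, 4]
*      : [4, 4]
21     : [4, 4, 21]
over   : [4, 4, 21, 4]
+      : [4, 4, 25]
rot    : [4, 25, 4]
drop   : [4, 25]
drop   : [4]
negate : [-4]
negate : [4]

4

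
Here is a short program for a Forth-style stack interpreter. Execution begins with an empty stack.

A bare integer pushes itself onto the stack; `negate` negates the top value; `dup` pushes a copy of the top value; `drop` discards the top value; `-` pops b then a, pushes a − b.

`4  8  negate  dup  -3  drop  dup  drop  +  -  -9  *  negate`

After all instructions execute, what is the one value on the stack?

180

4      → 4
8      → 4 8
negate → 4 -8
dup    → 4 -8 -8
-3     → 4 -8 -8 -3
drop   → 4 -8 -8
dup    → 4 -8 -8 -8
drop   → 4 -8 -8
+      → 4 -16
-      → 20
-9     → 20 -9
*      → -180
negate → 180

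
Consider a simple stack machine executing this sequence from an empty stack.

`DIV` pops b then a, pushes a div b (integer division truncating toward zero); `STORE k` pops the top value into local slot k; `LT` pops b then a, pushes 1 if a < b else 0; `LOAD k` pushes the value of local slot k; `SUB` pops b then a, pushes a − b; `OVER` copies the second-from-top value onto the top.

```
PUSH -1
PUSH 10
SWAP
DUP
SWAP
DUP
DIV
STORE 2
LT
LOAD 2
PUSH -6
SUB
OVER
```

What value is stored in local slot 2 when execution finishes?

1

PUSH -1  [-1]
PUSH 10  [-1, 10]
SWAP     [10, -1]
DUP      [10, -1, -1]
SWAP     [10, -1, -1]
DUP      [10, -1, -1, -1]
DIV      [10, -1, 1]
STORE 2  [10, -1]
LT       [0]
LOAD 2   [0, 1]
PUSH -6  [0, 1, -6]
SUB      [0, 7]
OVER     [0, 7, 0]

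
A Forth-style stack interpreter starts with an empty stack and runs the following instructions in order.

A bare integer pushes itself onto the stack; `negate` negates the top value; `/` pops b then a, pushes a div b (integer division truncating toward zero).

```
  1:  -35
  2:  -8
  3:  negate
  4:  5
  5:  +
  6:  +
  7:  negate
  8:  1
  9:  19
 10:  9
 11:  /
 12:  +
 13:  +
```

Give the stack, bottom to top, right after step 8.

-35    → -35
-8     → -35 -8
negate → -35 8
5      → -35 8 5
+      → -35 13
+      → -22
negate → 22
1      → 22 1

[22, 1]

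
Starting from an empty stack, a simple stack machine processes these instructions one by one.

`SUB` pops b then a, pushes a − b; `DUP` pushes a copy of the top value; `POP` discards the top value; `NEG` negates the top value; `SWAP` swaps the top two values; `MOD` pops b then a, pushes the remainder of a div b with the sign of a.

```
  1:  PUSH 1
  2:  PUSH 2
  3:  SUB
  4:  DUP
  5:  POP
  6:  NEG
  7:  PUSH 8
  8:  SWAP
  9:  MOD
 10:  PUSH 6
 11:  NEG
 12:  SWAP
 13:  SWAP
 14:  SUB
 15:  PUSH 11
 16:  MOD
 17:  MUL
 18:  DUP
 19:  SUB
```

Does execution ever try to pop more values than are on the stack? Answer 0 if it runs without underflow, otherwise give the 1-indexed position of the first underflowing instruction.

PUSH 1  -> [1]
PUSH 2  -> [1, 2]
SUB     -> [-1]
DUP     -> [-1, -1]
POP     -> [-1]
NEG     -> [1]
PUSH 8  -> [1, 8]
SWAP    -> [8, 1]
MOD     -> [0]
PUSH 6  -> [0, 6]
NEG     -> [0, -6]
SWAP    -> [-6, 0]
SWAP    -> [0, -6]
SUB     -> [6]
PUSH 11 -> [6, 11]
MOD     -> [6]
MUL  — needs 2 operands, stack has 1 → underflow

17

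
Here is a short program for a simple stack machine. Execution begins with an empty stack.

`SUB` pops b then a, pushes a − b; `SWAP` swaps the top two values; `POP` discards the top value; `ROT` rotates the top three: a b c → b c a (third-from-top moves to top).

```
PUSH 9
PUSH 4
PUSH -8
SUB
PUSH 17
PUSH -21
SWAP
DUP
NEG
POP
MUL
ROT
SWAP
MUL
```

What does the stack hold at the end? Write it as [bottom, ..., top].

PUSH 9   : [9]
PUSH 4   : [9, 4]
PUSH -8  : [9, 4, -8]
SUB      : [9, 12]
PUSH 17  : [9, 12, 17]
PUSH -21 : [9, 12, 17, -21]
SWAP     : [9, 12, -21, 17]
DUP      : [9, 12, -21, 17, 17]
NEG      : [9, 12, -21, 17, -17]
POP      : [9, 12, -21, 17]
MUL      : [9, 12, -357]
ROT      : [12, -357, 9]
SWAP     : [12, 9, -357]
MUL      : [12, -3213]

[12, -3213]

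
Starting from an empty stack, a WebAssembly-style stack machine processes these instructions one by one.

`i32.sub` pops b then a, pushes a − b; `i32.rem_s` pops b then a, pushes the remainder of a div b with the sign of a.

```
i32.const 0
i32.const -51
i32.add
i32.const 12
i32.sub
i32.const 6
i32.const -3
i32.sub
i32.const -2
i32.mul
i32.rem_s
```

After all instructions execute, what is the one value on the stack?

-9

i32.const 0   -> [0]
i32.const -51 -> [0, -51]
i32.add       -> [-51]
i32.const 12  -> [-51, 12]
i32.sub       -> [-63]
i32.const 6   -> [-63, 6]
i32.const -3  -> [-63, 6, -3]
i32.sub       -> [-63, 9]
i32.const -2  -> [-63, 9, -2]
i32.mul       -> [-63, -18]
i32.rem_s     -> [-9]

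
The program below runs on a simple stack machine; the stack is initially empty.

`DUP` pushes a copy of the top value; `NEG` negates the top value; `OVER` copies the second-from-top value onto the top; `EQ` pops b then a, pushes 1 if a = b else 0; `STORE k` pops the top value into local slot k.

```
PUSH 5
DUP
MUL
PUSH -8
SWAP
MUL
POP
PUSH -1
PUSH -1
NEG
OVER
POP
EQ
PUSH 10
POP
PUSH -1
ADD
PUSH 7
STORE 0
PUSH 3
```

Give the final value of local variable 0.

7

PUSH 5   5
DUP      5 5
MUL      25
PUSH -8  25 -8
SWAP     -8 25
MUL      -200
POP      (empty)
PUSH -1  -1
PUSH -1  -1 -1
NEG      -1 1
OVER     -1 1 -1
POP      -1 1
EQ       0
PUSH 10  0 10
POP      0
PUSH -1  0 -1
ADD      -1
PUSH 7   -1 7
STORE 0  -1
PUSH 3   -1 3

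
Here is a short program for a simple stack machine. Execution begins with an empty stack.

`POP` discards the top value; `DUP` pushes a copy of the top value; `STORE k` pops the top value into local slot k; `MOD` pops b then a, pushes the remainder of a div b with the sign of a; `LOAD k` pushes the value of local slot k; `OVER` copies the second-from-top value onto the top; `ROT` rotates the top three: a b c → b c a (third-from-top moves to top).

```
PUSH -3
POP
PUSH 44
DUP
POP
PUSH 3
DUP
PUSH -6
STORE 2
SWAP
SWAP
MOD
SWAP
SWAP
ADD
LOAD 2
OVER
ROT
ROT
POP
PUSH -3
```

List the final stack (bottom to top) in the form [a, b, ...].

PUSH -3 → [-3]
POP     → []
PUSH 44 → [44]
DUP     → [44, 44]
POP     → [44]
PUSH 3  → [44, 3]
DUP     → [44, 3, 3]
PUSH -6 → [44, 3, 3, -6]
STORE 2 → [44, 3, 3]
SWAP    → [44, 3, 3]
SWAP    → [44, 3, 3]
MOD     → [44, 0]
SWAP    → [0, 44]
SWAP    → [44, 0]
ADD     → [44]
LOAD 2  → [44, -6]
OVER    → [44, -6, 44]
ROT     → [-6, 44, 44]
ROT     → [44, 44, -6]
POP     → [44, 44]
PUSH -3 → [44, 44, -3]

[44, 44, -3]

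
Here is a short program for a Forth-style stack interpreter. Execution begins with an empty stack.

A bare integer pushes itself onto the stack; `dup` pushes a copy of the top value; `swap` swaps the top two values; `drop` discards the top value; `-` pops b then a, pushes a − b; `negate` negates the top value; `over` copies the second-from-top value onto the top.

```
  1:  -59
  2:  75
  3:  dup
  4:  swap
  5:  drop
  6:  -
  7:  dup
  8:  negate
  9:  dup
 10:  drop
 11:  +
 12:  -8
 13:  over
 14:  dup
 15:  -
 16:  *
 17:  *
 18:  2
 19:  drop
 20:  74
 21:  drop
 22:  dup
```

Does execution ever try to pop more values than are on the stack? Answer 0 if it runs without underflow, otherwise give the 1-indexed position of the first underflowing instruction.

0

-59     -59
75      -59 75
dup     -59 75 75
swap    -59 75 75
drop    -59 75
-       -134
dup     -134 -134
negate  -134 134
dup     -134 134 134
drop    -134 134
+       0
-8      0 -8
over    0 -8 0
dup     0 -8 0 0
-       0 -8 0
*       0 0
*       0
2       0 2
drop    0
74      0 74
drop    0
dup     0 0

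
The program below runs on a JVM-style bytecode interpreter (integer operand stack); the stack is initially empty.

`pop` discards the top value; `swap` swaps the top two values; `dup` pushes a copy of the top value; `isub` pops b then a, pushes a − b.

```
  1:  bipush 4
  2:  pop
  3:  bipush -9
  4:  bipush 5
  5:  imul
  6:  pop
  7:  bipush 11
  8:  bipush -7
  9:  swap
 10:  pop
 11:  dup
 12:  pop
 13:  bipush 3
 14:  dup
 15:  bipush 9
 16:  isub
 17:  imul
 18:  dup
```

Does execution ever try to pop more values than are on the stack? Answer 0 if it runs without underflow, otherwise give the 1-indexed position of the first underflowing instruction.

bipush 4  → 4
pop       → (empty)
bipush -9 → -9
bipush 5  → -9 5
imul      → -45
pop       → (empty)
bipush 11 → 11
bipush -7 → 11 -7
swap      → -7 11
pop       → -7
dup       → -7 -7
pop       → -7
bipush 3  → -7 3
dup       → -7 3 3
bipush 9  → -7 3 3 9
isub      → -7 3 -6
imul      → -7 -18
dup       → -7 -18 -18

0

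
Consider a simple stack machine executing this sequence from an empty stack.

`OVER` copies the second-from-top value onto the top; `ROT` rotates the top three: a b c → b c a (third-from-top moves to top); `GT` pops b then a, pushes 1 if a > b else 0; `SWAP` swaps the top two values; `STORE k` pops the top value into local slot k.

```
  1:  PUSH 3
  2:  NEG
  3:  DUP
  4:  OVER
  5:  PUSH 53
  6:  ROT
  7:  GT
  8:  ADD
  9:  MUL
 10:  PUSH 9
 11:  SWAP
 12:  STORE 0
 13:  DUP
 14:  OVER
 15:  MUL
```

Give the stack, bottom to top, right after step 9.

PUSH 3   3
NEG      -3
DUP      -3 -3
OVER     -3 -3 -3
PUSH 53  -3 -3 -3 53
ROT      -3 -3 53 -3
GT       -3 -3 1
ADD      -3 -2
MUL      6

[6]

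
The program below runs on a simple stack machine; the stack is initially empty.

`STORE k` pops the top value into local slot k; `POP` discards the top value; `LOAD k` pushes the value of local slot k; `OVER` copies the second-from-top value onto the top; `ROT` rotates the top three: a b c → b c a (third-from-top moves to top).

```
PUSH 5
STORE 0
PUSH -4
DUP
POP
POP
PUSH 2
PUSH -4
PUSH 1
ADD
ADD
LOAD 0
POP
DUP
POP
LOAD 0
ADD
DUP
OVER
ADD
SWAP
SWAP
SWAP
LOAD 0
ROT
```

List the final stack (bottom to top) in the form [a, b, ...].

PUSH 5  : [5]
STORE 0 : []
PUSH -4 : [-4]
DUP     : [-4, -4]
POP     : [-4]
POP     : []
PUSH 2  : [2]
PUSH -4 : [2, -4]
PUSH 1  : [2, -4, 1]
ADD     : [2, -3]
ADD     : [-1]
LOAD 0  : [-1, 5]
POP     : [-1]
DUP     : [-1, -1]
POP     : [-1]
LOAD 0  : [-1, 5]
ADD     : [4]
DUP     : [4, 4]
OVER    : [4, 4, 4]
ADD     : [4, 8]
SWAP    : [8, 4]
SWAP    : [4, 8]
SWAP    : [8, 4]
LOAD 0  : [8, 4, 5]
ROT     : [4, 5, 8]

[4, 5, 8]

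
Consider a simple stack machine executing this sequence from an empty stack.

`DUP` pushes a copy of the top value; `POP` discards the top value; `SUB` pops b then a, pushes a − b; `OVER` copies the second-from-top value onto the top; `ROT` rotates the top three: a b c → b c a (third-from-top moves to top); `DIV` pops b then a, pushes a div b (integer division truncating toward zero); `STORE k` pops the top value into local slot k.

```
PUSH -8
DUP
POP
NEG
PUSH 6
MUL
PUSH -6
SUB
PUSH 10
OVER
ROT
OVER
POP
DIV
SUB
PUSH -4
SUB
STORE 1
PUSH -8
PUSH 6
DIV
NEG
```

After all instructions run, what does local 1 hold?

13

PUSH -8 -> -8
DUP     -> -8 -8
POP     -> -8
NEG     -> 8
PUSH 6  -> 8 6
MUL     -> 48
PUSH -6 -> 48 -6
SUB     -> 54
PUSH 10 -> 54 10
OVER    -> 54 10 54
ROT     -> 10 54 54
OVER    -> 10 54 54 54
POP     -> 10 54 54
DIV     -> 10 1
SUB     -> 9
PUSH -4 -> 9 -4
SUB     -> 13
STORE 1 -> (empty)
PUSH -8 -> -8
PUSH 6  -> -8 6
DIV     -> -1
NEG     -> 1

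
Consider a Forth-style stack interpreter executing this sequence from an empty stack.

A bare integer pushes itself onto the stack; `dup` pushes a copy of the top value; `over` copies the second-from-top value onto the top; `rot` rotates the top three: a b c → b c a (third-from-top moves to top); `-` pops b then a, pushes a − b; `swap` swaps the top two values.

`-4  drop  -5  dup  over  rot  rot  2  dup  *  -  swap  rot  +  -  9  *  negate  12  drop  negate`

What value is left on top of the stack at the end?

9

-4     → -4
drop   → (empty)
-5     → -5
dup    → -5 -5
over   → -5 -5 -5
rot    → -5 -5 -5
rot    → -5 -5 -5
2      → -5 -5 -5 2
dup    → -5 -5 -5 2 2
*      → -5 -5 -5 4
-      → -5 -5 -9
swap   → -5 -9 -5
rot    → -9 -5 -5
+      → -9 -10
-      → 1
9      → 1 9
*      → 9
negate → -9
12     → -9 12
drop   → -9
negate → 9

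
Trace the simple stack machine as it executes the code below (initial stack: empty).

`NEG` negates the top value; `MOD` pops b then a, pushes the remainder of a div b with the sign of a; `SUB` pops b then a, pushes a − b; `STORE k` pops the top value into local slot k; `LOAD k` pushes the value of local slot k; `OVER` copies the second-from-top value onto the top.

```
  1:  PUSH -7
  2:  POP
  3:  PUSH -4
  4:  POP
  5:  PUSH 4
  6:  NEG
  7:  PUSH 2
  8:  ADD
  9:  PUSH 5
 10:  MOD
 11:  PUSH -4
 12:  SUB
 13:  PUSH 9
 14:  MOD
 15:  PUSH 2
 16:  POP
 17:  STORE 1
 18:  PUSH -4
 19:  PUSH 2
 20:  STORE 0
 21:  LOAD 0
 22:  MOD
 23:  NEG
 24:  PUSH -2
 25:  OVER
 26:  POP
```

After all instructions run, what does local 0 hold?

2

PUSH -7 → -7
POP     → (empty)
PUSH -4 → -4
POP     → (empty)
PUSH 4  → 4
NEG     → -4
PUSH 2  → -4 2
ADD     → -2
PUSH 5  → -2 5
MOD     → -2
PUSH -4 → -2 -4
SUB     → 2
PUSH 9  → 2 9
MOD     → 2
PUSH 2  → 2 2
POP     → 2
STORE 1 → (empty)
PUSH -4 → -4
PUSH 2  → -4 2
STORE 0 → -4
LOAD 0  → -4 2
MOD     → 0
NEG     → 0
PUSH -2 → 0 -2
OVER    → 0 -2 0
POP     → 0 -2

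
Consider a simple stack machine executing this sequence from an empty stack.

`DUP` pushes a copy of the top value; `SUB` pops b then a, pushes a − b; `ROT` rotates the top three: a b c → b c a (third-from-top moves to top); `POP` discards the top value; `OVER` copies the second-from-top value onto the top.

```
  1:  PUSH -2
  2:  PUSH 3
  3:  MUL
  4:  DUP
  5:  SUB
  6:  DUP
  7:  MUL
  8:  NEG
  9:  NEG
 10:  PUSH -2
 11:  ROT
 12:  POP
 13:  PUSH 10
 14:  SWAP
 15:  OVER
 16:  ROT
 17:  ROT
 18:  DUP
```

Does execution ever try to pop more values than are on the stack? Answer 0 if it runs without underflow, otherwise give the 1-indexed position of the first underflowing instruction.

11

PUSH -2 -> -2
PUSH 3  -> -2 3
MUL     -> -6
DUP     -> -6 -6
SUB     -> 0
DUP     -> 0 0
MUL     -> 0
NEG     -> 0
NEG     -> 0
PUSH -2 -> 0 -2
ROT  — needs 3 operands, stack has 2 → underflow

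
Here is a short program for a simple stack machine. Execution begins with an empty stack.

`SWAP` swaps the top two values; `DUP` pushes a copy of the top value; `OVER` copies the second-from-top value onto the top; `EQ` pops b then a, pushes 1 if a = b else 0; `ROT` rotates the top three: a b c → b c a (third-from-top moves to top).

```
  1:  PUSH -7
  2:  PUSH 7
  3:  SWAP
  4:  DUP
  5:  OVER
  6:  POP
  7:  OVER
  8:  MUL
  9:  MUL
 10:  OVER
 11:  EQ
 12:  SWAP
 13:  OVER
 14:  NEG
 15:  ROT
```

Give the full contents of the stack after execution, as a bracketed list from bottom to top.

PUSH -7 : -7
PUSH 7  : -7 7
SWAP    : 7 -7
DUP     : 7 -7 -7
OVER    : 7 -7 -7 -7
POP     : 7 -7 -7
OVER    : 7 -7 -7 -7
MUL     : 7 -7 49
MUL     : 7 -343
OVER    : 7 -343 7
EQ      : 7 0
SWAP    : 0 7
OVER    : 0 7 0
NEG     : 0 7 0
ROT     : 7 0 0

[7, 0, 0]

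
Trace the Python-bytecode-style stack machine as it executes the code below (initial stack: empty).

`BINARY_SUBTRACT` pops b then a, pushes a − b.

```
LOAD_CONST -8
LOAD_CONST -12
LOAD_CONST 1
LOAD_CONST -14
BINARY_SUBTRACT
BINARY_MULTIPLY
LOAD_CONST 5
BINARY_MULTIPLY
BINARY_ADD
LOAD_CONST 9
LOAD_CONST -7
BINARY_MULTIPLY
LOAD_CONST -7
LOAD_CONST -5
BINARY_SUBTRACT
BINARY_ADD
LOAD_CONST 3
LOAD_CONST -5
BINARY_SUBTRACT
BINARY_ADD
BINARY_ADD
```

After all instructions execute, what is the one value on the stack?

-965

LOAD_CONST -8    -8
LOAD_CONST -12   -8 -12
LOAD_CONST 1     -8 -12 1
LOAD_CONST -14   -8 -12 1 -14
BINARY_SUBTRACT  -8 -12 15
BINARY_MULTIPLY  -8 -180
LOAD_CONST 5     -8 -180 5
BINARY_MULTIPLY  -8 -900
BINARY_ADD       -908
LOAD_CONST 9     -908 9
LOAD_CONST -7    -908 9 -7
BINARY_MULTIPLY  -908 -63
LOAD_CONST -7    -908 -63 -7
LOAD_CONST -5    -908 -63 -7 -5
BINARY_SUBTRACT  -908 -63 -2
BINARY_ADD       -908 -65
LOAD_CONST 3     -908 -65 3
LOAD_CONST -5    -908 -65 3 -5
BINARY_SUBTRACT  -908 -65 8
BINARY_ADD       -908 -57
BINARY_ADD       -965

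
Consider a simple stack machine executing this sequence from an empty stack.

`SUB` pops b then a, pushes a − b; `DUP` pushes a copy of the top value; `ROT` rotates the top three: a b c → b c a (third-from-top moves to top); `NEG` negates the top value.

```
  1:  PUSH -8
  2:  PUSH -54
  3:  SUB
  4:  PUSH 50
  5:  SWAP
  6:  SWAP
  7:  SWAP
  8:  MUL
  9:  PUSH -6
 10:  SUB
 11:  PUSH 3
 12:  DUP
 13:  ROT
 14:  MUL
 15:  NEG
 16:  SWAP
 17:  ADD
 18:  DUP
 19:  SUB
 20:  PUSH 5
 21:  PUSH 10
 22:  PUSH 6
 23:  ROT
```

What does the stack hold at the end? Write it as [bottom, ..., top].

[0, 10, 6, 5]

PUSH -8  : [-8]
PUSH -54 : [-8, -54]
SUB      : [46]
PUSH 50  : [46, 50]
SWAP     : [50, 46]
SWAP     : [46, 50]
SWAP     : [50, 46]
MUL      : [2300]
PUSH -6  : [2300, -6]
SUB      : [2306]
PUSH 3   : [2306, 3]
DUP      : [2306, 3, 3]
ROT      : [3, 3, 2306]
MUL      : [3, 6918]
NEG      : [3, -6918]
SWAP     : [-6918, 3]
ADD      : [-6915]
DUP      : [-6915, -6915]
SUB      : [0]
PUSH 5   : [0, 5]
PUSH 10  : [0, 5, 10]
PUSH 6   : [0, 5, 10, 6]
ROT      : [0, 10, 6, 5]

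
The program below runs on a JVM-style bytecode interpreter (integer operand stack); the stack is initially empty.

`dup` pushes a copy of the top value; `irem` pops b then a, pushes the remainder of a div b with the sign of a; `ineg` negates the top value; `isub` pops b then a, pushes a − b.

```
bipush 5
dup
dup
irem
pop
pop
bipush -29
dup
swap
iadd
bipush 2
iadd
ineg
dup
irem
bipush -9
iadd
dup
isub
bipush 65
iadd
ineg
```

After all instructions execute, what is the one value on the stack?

-65

bipush 5    5
dup         5 5
dup         5 5 5
irem        5 0
pop         5
pop         (empty)
bipush -29  -29
dup         -29 -29
swap        -29 -29
iadd        -58
bipush 2    -58 2
iadd        -56
ineg        56
dup         56 56
irem        0
bipush -9   0 -9
iadd        -9
dup         -9 -9
isub        0
bipush 65   0 65
iadd        65
ineg        -65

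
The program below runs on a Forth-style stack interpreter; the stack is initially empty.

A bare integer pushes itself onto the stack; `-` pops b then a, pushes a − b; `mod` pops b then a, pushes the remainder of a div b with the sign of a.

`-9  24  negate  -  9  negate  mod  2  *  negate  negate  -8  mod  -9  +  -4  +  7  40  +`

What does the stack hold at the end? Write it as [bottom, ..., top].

[-9, 47]

-9      [-9]
24      [-9, 24]
negate  [-9, -24]
-       [15]
9       [15, 9]
negate  [15, -9]
mod     [6]
2       [6, 2]
*       [12]
negate  [-12]
negate  [12]
-8      [12, -8]
mod     [4]
-9      [4, -9]
+       [-5]
-4      [-5, -4]
+       [-9]
7       [-9, 7]
40      [-9, 7, 40]
+       [-9, 47]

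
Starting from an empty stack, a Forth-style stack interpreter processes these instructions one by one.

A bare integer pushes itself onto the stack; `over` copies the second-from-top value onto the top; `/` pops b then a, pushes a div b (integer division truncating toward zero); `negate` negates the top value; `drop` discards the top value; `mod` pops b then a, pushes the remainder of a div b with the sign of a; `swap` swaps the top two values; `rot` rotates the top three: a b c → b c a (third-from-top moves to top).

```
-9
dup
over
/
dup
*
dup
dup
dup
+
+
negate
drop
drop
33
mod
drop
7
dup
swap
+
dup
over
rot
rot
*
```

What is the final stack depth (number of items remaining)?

-9      [-9]
dup     [-9, -9]
over    [-9, -9, -9]
/       [-9, 1]
dup     [-9, 1, 1]
*       [-9, 1]
dup     [-9, 1, 1]
dup     [-9, 1, 1, 1]
dup     [-9, 1, 1, 1, 1]
+       [-9, 1, 1, 2]
+       [-9, 1, 3]
negate  [-9, 1, -3]
drop    [-9, 1]
drop    [-9]
33      [-9, 33]
mod     [-9]
drop    []
7       [7]
dup     [7, 7]
swap    [7, 7]
+       [14]
dup     [14, 14]
over    [14, 14, 14]
rot     [14, 14, 14]
rot     [14, 14, 14]
*       [14, 196]

2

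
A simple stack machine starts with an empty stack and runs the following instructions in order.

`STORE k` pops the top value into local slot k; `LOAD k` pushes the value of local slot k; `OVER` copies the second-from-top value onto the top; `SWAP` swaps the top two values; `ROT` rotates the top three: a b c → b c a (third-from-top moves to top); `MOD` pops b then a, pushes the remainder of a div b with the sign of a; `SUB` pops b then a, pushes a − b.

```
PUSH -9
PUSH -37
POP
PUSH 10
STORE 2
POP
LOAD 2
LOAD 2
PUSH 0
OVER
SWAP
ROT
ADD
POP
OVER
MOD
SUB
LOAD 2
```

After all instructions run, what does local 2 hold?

10

PUSH -9  → [-9]
PUSH -37 → [-9, -37]
POP      → [-9]
PUSH 10  → [-9, 10]
STORE 2  → [-9]
POP      → []
LOAD 2   → [10]
LOAD 2   → [10, 10]
PUSH 0   → [10, 10, 0]
OVER     → [10, 10, 0, 10]
SWAP     → [10, 10, 10, 0]
ROT      → [10, 10, 0, 10]
ADD      → [10, 10, 10]
POP      → [10, 10]
OVER     → [10, 10, 10]
MOD      → [10, 0]
SUB      → [10]
LOAD 2   → [10, 10]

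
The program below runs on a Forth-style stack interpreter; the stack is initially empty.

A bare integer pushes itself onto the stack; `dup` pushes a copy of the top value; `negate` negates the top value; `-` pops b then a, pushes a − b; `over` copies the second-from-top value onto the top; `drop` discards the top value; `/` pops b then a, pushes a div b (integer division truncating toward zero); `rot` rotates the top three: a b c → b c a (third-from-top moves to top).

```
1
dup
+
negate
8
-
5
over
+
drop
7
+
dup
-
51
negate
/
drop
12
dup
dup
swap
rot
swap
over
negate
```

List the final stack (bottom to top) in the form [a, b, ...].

1      → 1
dup    → 1 1
+      → 2
negate → -2
8      → -2 8
-      → -10
5      → -10 5
over   → -10 5 -10
+      → -10 -5
drop   → -10
7      → -10 7
+      → -3
dup    → -3 -3
-      → 0
51     → 0 51
negate → 0 -51
/      → 0
drop   → (empty)
12     → 12
dup    → 12 12
dup    → 12 12 12
swap   → 12 12 12
rot    → 12 12 12
swap   → 12 12 12
over   → 12 12 12 12
negate → 12 12 12 -12

[12, 12, 12, -12]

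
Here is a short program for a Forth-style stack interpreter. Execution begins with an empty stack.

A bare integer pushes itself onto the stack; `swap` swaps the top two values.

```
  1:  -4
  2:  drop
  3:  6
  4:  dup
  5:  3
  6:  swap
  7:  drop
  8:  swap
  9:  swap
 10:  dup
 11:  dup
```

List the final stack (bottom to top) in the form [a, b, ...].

-4   → [-4]
drop → []
6    → [6]
dup  → [6, 6]
3    → [6, 6, 3]
swap → [6, 3, 6]
drop → [6, 3]
swap → [3, 6]
swap → [6, 3]
dup  → [6, 3, 3]
dup  → [6, 3, 3, 3]

[6, 3, 3, 3]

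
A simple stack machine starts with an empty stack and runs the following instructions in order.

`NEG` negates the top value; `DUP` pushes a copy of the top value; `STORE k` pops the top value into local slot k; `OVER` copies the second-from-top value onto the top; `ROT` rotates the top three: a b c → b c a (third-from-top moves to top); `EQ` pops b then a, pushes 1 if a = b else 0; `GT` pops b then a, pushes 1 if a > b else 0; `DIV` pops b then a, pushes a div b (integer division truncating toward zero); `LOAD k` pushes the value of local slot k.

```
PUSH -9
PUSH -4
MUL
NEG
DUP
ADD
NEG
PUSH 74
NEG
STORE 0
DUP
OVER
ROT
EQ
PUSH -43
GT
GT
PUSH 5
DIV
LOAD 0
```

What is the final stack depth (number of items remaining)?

PUSH -9  → [-9]
PUSH -4  → [-9, -4]
MUL      → [36]
NEG      → [-36]
DUP      → [-36, -36]
ADD      → [-72]
NEG      → [72]
PUSH 74  → [72, 74]
NEG      → [72, -74]
STORE 0  → [72]
DUP      → [72, 72]
OVER     → [72, 72, 72]
ROT      → [72, 72, 72]
EQ       → [72, 1]
PUSH -43 → [72, 1, -43]
GT       → [72, 1]
GT       → [1]
PUSH 5   → [1, 5]
DIV      → [0]
LOAD 0   → [0, -74]

2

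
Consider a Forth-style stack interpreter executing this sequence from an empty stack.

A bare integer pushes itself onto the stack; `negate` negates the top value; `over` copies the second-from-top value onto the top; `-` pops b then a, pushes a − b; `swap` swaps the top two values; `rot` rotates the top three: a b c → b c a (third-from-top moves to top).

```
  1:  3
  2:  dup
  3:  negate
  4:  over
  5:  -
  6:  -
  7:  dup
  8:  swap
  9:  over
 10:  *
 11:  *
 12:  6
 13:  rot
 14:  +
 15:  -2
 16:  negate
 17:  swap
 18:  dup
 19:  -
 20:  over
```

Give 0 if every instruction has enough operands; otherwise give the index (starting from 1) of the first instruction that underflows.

13

3      -> 3
dup    -> 3 3
negate -> 3 -3
over   -> 3 -3 3
-      -> 3 -6
-      -> 9
dup    -> 9 9
swap   -> 9 9
over   -> 9 9 9
*      -> 9 81
*      -> 729
6      -> 729 6
rot  — needs 3 operands, stack has 2 → underflow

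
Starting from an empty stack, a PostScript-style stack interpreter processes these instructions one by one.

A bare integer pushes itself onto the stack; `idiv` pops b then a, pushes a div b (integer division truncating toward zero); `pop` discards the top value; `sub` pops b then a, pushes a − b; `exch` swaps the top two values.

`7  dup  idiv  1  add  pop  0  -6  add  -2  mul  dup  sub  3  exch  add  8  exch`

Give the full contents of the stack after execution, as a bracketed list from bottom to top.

[8, 3]

7     7
dup   7 7
idiv  1
1     1 1
add   2
pop   (empty)
0     0
-6    0 -6
add   -6
-2    -6 -2
mul   12
dup   12 12
sub   0
3     0 3
exch  3 0
add   3
8     3 8
exch  8 3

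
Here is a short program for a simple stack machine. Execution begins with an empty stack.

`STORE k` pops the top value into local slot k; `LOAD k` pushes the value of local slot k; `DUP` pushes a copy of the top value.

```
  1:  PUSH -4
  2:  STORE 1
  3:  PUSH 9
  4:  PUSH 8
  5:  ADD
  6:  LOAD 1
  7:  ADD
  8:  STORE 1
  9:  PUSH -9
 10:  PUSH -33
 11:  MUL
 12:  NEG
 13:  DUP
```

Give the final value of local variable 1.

13

PUSH -4  → -4
STORE 1  → (empty)
PUSH 9   → 9
PUSH 8   → 9 8
ADD      → 17
LOAD 1   → 17 -4
ADD      → 13
STORE 1  → (empty)
PUSH -9  → -9
PUSH -33 → -9 -33
MUL      → 297
NEG      → -297
DUP      → -297 -297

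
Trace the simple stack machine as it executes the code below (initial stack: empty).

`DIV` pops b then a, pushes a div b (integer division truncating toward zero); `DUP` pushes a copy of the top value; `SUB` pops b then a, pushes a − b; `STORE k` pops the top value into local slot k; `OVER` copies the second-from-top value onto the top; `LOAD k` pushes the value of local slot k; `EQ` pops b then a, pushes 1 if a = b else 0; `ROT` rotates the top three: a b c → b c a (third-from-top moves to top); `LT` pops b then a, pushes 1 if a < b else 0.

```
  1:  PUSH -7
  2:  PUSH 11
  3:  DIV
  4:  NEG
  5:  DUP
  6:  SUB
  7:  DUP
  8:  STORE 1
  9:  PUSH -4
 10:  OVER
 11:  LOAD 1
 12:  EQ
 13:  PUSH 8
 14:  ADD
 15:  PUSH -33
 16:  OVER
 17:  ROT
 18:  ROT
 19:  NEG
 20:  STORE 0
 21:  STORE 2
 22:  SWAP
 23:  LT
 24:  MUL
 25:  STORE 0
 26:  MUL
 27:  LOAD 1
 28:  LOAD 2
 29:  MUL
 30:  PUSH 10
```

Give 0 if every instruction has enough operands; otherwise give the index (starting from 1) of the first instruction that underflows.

PUSH -7  -> -7
PUSH 11  -> -7 11
DIV      -> 0
NEG      -> 0
DUP      -> 0 0
SUB      -> 0
DUP      -> 0 0
STORE 1  -> 0
PUSH -4  -> 0 -4
OVER     -> 0 -4 0
LOAD 1   -> 0 -4 0 0
EQ       -> 0 -4 1
PUSH 8   -> 0 -4 1 8
ADD      -> 0 -4 9
PUSH -33 -> 0 -4 9 -33
OVER     -> 0 -4 9 -33 9
ROT      -> 0 -4 -33 9 9
ROT      -> 0 -4 9 9 -33
NEG      -> 0 -4 9 9 33
STORE 0  -> 0 -4 9 9
STORE 2  -> 0 -4 9
SWAP     -> 0 9 -4
LT       -> 0 0
MUL      -> 0
STORE 0  -> (empty)
MUL  — needs 2 operands, stack has 0 → underflow

26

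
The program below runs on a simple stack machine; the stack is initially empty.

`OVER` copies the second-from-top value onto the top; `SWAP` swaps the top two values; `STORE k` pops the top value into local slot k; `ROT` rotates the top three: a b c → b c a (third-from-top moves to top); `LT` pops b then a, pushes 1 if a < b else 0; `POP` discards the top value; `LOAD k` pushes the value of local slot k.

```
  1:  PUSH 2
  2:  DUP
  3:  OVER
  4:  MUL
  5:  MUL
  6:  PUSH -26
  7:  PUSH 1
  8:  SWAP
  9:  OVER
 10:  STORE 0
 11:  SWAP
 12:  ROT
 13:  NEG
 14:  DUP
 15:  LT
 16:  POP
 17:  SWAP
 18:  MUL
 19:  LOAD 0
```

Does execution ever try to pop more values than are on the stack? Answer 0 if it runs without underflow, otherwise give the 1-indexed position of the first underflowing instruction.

0

PUSH 2   : 2
DUP      : 2 2
OVER     : 2 2 2
MUL      : 2 4
MUL      : 8
PUSH -26 : 8 -26
PUSH 1   : 8 -26 1
SWAP     : 8 1 -26
OVER     : 8 1 -26 1
STORE 0  : 8 1 -26
SWAP     : 8 -26 1
ROT      : -26 1 8
NEG      : -26 1 -8
DUP      : -26 1 -8 -8
LT       : -26 1 0
POP      : -26 1
SWAP     : 1 -26
MUL      : -26
LOAD 0   : -26 1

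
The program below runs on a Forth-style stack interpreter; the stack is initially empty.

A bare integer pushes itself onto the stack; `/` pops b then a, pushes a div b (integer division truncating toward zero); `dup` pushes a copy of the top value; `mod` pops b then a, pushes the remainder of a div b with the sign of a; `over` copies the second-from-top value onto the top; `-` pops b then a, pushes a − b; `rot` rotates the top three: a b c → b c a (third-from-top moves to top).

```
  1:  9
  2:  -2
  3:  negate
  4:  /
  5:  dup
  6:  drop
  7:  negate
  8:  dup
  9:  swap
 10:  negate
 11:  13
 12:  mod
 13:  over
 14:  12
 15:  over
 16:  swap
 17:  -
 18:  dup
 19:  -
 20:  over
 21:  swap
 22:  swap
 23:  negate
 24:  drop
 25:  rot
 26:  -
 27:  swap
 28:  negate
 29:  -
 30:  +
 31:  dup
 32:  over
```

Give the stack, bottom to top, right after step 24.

[-4, 4, -4, 0]

9      -> 9
-2     -> 9 -2
negate -> 9 2
/      -> 4
dup    -> 4 4
drop   -> 4
negate -> -4
dup    -> -4 -4
swap   -> -4 -4
negate -> -4 4
13     -> -4 4 13
mod    -> -4 4
over   -> -4 4 -4
12     -> -4 4 -4 12
over   -> -4 4 -4 12 -4
swap   -> -4 4 -4 -4 12
-      -> -4 4 -4 -16
dup    -> -4 4 -4 -16 -16
-      -> -4 4 -4 0
over   -> -4 4 -4 0 -4
swap   -> -4 4 -4 -4 0
swap   -> -4 4 -4 0 -4
negate -> -4 4 -4 0 4
drop   -> -4 4 -4 0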